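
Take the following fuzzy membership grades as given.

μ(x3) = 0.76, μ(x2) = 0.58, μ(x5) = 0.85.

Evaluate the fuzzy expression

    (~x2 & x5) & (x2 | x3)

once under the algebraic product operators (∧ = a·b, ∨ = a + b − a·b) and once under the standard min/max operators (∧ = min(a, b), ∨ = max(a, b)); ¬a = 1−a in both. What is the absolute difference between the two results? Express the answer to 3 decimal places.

Under algebraic product:
  ~x2 = 1 − 0.5800 = 0.4200
  ~x2 & x5 = a·b on (0.4200, 0.8500) = 0.3570
  x2 | x3 = a + b − a·b on (0.5800, 0.7600) = 0.8992
  (~x2 & x5) & (x2 | x3) = a·b on (0.3570, 0.8992) = 0.3210
  → value = 0.3210
Under standard min/max:
  ~x2 = 1 − 0.58 = 0.42
  ~x2 & x5 = min(a, b) on (0.42, 0.85) = 0.42
  x2 | x3 = max(a, b) on (0.58, 0.76) = 0.76
  (~x2 & x5) & (x2 | x3) = min(a, b) on (0.42, 0.76) = 0.42
  → value = 0.4200
|0.3210 − 0.4200| = 0.099

0.099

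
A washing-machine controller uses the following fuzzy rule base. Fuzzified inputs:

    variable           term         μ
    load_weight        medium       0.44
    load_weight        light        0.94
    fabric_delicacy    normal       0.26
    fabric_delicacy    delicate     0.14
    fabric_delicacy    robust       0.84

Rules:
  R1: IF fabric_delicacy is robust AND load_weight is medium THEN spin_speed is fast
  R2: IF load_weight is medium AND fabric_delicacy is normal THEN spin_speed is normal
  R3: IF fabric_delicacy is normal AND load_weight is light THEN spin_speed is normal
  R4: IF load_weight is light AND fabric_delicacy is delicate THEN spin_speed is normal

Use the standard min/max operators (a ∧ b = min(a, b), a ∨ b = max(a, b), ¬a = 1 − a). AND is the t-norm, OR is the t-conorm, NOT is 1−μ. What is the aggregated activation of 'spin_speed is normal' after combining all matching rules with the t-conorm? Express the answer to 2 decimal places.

0.26

R1: robust=0.84, medium=0.44; AND[min(a, b)] → w = 0.44
R2: medium=0.44, normal=0.26; AND[min(a, b)] → w = 0.26
R3: normal=0.26, light=0.94; AND[min(a, b)] → w = 0.26
R4: light=0.94, delicate=0.14; AND[min(a, b)] → w = 0.14
Rules with consequent 'normal': {R2, R3, R4} → strengths 0.26, 0.26, 0.14
Aggregate via t-conorm [max(a, b)]: 0.26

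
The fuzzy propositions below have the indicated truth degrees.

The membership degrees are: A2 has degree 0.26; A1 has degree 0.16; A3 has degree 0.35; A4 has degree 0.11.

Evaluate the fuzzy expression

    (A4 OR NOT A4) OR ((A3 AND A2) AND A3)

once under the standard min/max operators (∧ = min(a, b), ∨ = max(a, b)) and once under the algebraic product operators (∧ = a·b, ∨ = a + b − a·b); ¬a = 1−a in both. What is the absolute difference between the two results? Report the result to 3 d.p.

Under standard min/max:
  NOT A4 = 1 − 0.11 = 0.89
  A4 OR NOT A4 = max(a, b) on (0.11, 0.89) = 0.89
  A3 AND A2 = min(a, b) on (0.35, 0.26) = 0.26
  (A3 AND A2) AND A3 = min(a, b) on (0.26, 0.35) = 0.26
  (A4 OR NOT A4) OR ((A3 AND A2) AND A3) = max(a, b) on (0.89, 0.26) = 0.89
  → value = 0.8900
Under algebraic product:
  NOT A4 = 1 − 0.1100 = 0.8900
  A4 OR NOT A4 = a + b − a·b on (0.1100, 0.8900) = 0.9021
  A3 AND A2 = a·b on (0.3500, 0.2600) = 0.0910
  (A3 AND A2) AND A3 = a·b on (0.0910, 0.3500) = 0.0318
  (A4 OR NOT A4) OR ((A3 AND A2) AND A3) = a + b − a·b on (0.9021, 0.0318) = 0.9052
  → value = 0.9052
|0.8900 − 0.9052| = 0.015

0.015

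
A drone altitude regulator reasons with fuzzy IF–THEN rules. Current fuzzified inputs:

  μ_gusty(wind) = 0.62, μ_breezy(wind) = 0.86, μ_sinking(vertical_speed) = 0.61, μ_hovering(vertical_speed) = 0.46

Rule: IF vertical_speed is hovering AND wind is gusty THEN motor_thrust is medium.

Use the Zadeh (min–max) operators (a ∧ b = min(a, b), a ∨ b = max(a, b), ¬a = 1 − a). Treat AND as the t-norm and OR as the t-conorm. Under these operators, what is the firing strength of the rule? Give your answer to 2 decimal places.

0.46

firing strength: hovering=0.46, gusty=0.62; AND[min(a, b)] → w = 0.46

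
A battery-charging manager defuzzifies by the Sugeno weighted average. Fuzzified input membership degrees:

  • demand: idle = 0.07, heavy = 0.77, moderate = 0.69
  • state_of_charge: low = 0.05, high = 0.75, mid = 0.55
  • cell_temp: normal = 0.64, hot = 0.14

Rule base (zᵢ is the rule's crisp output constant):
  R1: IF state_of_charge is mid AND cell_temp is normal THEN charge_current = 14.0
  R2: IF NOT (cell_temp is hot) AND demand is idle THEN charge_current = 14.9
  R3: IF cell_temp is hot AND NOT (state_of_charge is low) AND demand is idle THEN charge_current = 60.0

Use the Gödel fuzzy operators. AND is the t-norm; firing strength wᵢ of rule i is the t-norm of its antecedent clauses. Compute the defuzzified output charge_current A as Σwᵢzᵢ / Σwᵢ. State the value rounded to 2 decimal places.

18.76

R1 (z=14.0): mid=0.55, normal=0.64; AND[min(a, b)] → w = 0.55
R2 (z=14.9): ¬hot=1−0.14=0.86, idle=0.07; AND[min(a, b)] → w = 0.07
R3 (z=60.0): hot=0.14, ¬low=1−0.05=0.95, idle=0.07; AND[min(a, b)] → w = 0.07
Weighted average = (0.55·14.0 + 0.07·14.9 + 0.07·60.0) / (0.55 + 0.07 + 0.07)
  = 12.9430 / 0.6900 = 18.76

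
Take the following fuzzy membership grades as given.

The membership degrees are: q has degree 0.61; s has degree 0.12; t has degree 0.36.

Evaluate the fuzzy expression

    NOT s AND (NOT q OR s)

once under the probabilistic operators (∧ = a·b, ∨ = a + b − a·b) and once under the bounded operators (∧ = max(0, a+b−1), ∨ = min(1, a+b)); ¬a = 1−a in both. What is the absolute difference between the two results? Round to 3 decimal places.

0.018

Under probabilistic:
  NOT s = 1 − 0.1200 = 0.8800
  NOT q = 1 − 0.6100 = 0.3900
  NOT q OR s = a + b − a·b on (0.3900, 0.1200) = 0.4632
  NOT s AND (NOT q OR s) = a·b on (0.8800, 0.4632) = 0.4076
  → value = 0.4076
Under bounded:
  NOT s = 1 − 0.12 = 0.88
  NOT q = 1 − 0.61 = 0.39
  NOT q OR s = min(1, a+b) on (0.39, 0.12) = 0.51
  NOT s AND (NOT q OR s) = max(0, a+b−1) on (0.88, 0.51) = 0.39
  → value = 0.3900
|0.4076 − 0.3900| = 0.018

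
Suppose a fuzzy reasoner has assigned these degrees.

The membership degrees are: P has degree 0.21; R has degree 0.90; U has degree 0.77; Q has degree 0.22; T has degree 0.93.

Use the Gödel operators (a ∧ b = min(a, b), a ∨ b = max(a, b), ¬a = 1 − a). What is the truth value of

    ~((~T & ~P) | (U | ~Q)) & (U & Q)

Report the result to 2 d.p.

~T = 1 − 0.93 = 0.07
~P = 1 − 0.21 = 0.79
~T & ~P = min(a, b) on (0.07, 0.79) = 0.07
~Q = 1 − 0.22 = 0.78
U | ~Q = max(a, b) on (0.77, 0.78) = 0.78
(~T & ~P) | (U | ~Q) = max(a, b) on (0.07, 0.78) = 0.78
~((~T & ~P) | (U | ~Q)) = 1 − 0.78 = 0.22
U & Q = min(a, b) on (0.77, 0.22) = 0.22
~((~T & ~P) | (U | ~Q)) & (U & Q) = min(a, b) on (0.22, 0.22) = 0.22

0.22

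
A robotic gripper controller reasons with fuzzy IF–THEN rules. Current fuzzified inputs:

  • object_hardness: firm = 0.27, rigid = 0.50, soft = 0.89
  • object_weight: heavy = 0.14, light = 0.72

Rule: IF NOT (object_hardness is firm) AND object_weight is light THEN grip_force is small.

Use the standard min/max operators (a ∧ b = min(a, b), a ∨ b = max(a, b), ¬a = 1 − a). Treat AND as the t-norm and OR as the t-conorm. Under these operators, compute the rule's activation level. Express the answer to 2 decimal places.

0.72

firing strength: ¬firm=1−0.27=0.73, light=0.72; AND[min(a, b)] → w = 0.72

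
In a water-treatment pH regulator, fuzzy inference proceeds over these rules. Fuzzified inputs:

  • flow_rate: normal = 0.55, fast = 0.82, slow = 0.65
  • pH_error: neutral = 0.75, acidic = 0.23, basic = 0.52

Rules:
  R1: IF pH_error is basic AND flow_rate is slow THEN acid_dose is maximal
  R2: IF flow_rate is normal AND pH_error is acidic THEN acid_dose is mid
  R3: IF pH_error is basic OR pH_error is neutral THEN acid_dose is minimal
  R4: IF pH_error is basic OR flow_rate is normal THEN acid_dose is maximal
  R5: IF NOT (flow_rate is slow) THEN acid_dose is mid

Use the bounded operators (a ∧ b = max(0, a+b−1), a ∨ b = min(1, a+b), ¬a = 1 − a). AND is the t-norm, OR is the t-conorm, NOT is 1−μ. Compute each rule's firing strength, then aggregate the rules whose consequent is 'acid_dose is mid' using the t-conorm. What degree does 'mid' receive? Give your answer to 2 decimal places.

R1: basic=0.52, slow=0.65; AND[max(0, a+b−1)] → w = 0.17
R2: normal=0.55, acidic=0.23; AND[max(0, a+b−1)] → w = 0.00
R3: basic=0.52, neutral=0.75; OR[min(1, a+b)] → w = 1.00
R4: basic=0.52, normal=0.55; OR[min(1, a+b)] → w = 1.00
R5: ¬slow=1−0.65=0.35 → w = 0.35
Rules with consequent 'mid': {R2, R5} → strengths 0.00, 0.35
Aggregate via t-conorm [min(1, a+b)]: 0.35

0.35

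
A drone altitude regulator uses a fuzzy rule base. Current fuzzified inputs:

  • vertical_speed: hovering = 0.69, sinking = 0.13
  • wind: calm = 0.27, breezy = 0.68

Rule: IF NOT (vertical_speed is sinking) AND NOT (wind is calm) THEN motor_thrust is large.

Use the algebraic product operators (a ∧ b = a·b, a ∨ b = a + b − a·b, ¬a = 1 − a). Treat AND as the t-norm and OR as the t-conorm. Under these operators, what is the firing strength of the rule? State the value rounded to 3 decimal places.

0.635

firing strength: ¬sinking=1−0.13=0.87, ¬calm=1−0.27=0.73; AND[a·b] → w = 0.6351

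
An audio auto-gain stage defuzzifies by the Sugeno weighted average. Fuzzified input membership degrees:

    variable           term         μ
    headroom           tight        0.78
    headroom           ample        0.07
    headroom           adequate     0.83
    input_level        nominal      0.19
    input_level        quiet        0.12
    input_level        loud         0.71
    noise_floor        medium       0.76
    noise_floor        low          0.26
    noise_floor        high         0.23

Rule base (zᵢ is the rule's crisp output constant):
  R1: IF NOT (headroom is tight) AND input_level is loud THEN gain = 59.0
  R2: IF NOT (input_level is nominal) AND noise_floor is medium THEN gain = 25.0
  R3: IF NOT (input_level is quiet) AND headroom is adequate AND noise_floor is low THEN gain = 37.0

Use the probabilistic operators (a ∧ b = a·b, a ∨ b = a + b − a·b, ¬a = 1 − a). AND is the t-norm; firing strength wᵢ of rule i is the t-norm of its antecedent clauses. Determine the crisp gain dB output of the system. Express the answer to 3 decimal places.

R1 (z=59.0): ¬tight=1−0.78=0.22, loud=0.71; AND[a·b] → w = 0.1562
R2 (z=25.0): ¬nominal=1−0.19=0.81, medium=0.76; AND[a·b] → w = 0.6156
R3 (z=37.0): ¬quiet=1−0.12=0.88, adequate=0.83, low=0.26; AND[a·b] → w = 0.1899
Weighted average = (0.1562·59.0 + 0.6156·25.0 + 0.1899·37.0) / (0.1562 + 0.6156 + 0.1899)
  = 31.6322 / 0.9617 = 32.892

32.892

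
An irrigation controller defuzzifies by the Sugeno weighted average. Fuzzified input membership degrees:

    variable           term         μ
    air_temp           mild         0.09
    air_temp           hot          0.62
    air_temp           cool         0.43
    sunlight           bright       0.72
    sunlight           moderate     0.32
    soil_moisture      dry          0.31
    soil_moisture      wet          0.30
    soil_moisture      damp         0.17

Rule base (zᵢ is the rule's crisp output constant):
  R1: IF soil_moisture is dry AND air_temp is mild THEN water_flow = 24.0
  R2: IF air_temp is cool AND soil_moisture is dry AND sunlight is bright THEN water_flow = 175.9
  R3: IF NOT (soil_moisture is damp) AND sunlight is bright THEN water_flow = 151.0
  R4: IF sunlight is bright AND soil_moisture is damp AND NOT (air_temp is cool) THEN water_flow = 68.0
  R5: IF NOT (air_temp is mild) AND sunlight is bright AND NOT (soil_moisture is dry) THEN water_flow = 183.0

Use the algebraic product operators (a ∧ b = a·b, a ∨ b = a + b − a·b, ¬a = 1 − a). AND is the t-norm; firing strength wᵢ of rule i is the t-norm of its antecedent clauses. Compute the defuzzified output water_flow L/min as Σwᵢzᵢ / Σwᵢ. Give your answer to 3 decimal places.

157.050

R1 (z=24.0): dry=0.31, mild=0.09; AND[a·b] → w = 0.0279
R2 (z=175.9): cool=0.43, dry=0.31, bright=0.72; AND[a·b] → w = 0.0960
R3 (z=151.0): ¬damp=1−0.17=0.83, bright=0.72; AND[a·b] → w = 0.5976
R4 (z=68.0): bright=0.72, damp=0.17, ¬cool=1−0.43=0.57; AND[a·b] → w = 0.0698
R5 (z=183.0): ¬mild=1−0.09=0.91, bright=0.72, ¬dry=1−0.31=0.69; AND[a·b] → w = 0.4521
Weighted average = (0.0279·24.0 + 0.0960·175.9 + 0.5976·151.0 + 0.0698·68.0 + 0.4521·183.0) / (0.0279 + 0.0960 + 0.5976 + 0.0698 + 0.4521)
  = 195.2657 / 1.2433 = 157.050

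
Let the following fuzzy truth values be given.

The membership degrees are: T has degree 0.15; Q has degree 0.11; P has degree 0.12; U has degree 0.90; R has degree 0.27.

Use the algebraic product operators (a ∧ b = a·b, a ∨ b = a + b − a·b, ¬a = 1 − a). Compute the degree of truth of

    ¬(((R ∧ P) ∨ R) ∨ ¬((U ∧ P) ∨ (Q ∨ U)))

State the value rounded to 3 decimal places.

0.650

R ∧ P = a·b on (0.2700, 0.1200) = 0.0324
(R ∧ P) ∨ R = a + b − a·b on (0.0324, 0.2700) = 0.2937
U ∧ P = a·b on (0.9000, 0.1200) = 0.1080
Q ∨ U = a + b − a·b on (0.1100, 0.9000) = 0.9110
(U ∧ P) ∨ (Q ∨ U) = a + b − a·b on (0.1080, 0.9110) = 0.9206
¬((U ∧ P) ∨ (Q ∨ U)) = 1 − 0.9206 = 0.0794
((R ∧ P) ∨ R) ∨ ¬((U ∧ P) ∨ (Q ∨ U)) = a + b − a·b on (0.2937, 0.0794) = 0.3497
¬(((R ∧ P) ∨ R) ∨ ¬((U ∧ P) ∨ (Q ∨ U))) = 1 − 0.3497 = 0.6503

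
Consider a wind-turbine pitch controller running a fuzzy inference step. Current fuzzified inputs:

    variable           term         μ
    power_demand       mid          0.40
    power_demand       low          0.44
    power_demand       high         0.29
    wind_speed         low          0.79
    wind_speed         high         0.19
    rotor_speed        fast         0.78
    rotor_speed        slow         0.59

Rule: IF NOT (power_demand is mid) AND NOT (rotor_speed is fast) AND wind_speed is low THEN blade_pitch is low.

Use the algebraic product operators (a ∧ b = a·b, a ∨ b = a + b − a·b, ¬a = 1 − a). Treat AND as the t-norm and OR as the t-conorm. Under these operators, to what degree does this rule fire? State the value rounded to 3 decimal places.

firing strength: ¬mid=1−0.40=0.60, ¬fast=1−0.78=0.22, low=0.79; AND[a·b] → w = 0.1043

0.104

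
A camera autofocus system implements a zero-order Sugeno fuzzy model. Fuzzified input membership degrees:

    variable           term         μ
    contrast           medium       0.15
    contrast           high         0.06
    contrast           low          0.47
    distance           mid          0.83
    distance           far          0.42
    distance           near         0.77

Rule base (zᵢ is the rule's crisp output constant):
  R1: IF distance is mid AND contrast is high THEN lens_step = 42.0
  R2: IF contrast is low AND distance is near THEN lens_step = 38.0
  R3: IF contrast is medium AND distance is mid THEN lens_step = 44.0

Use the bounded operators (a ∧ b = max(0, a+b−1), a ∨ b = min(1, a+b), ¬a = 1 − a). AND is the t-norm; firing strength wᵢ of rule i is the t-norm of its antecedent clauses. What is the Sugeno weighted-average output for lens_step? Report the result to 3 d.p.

R1 (z=42.0): mid=0.83, high=0.06; AND[max(0, a+b−1)] → w = 0.00
R2 (z=38.0): low=0.47, near=0.77; AND[max(0, a+b−1)] → w = 0.24
R3 (z=44.0): medium=0.15, mid=0.83; AND[max(0, a+b−1)] → w = 0.00
Weighted average = (0.00·42.0 + 0.24·38.0 + 0.00·44.0) / (0.00 + 0.24 + 0.00)
  = 9.1200 / 0.2400 = 38.000

38.000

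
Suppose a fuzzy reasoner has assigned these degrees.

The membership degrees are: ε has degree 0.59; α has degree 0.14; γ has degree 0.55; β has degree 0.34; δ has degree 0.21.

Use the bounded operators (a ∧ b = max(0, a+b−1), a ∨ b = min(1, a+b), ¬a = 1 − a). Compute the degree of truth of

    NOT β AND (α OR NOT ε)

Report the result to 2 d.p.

NOT β = 1 − 0.34 = 0.66
NOT ε = 1 − 0.59 = 0.41
α OR NOT ε = min(1, a+b) on (0.14, 0.41) = 0.55
NOT β AND (α OR NOT ε) = max(0, a+b−1) on (0.66, 0.55) = 0.21

0.21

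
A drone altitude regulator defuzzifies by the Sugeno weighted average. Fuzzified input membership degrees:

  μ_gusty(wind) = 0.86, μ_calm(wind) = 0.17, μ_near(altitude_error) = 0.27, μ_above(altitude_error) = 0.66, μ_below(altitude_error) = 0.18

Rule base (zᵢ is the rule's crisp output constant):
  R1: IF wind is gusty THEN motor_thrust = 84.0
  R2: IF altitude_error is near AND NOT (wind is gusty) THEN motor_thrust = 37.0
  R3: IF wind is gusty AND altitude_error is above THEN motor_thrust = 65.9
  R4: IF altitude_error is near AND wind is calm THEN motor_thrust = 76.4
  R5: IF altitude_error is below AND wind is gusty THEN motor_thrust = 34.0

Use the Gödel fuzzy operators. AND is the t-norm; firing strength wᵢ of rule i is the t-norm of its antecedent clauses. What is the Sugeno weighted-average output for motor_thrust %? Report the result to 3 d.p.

69.663

R1 (z=84.0): gusty=0.86 → w = 0.86
R2 (z=37.0): near=0.27, ¬gusty=1−0.86=0.14; AND[min(a, b)] → w = 0.14
R3 (z=65.9): gusty=0.86, above=0.66; AND[min(a, b)] → w = 0.66
R4 (z=76.4): near=0.27, calm=0.17; AND[min(a, b)] → w = 0.17
R5 (z=34.0): below=0.18, gusty=0.86; AND[min(a, b)] → w = 0.18
Weighted average = (0.86·84.0 + 0.14·37.0 + 0.66·65.9 + 0.17·76.4 + 0.18·34.0) / (0.86 + 0.14 + 0.66 + 0.17 + 0.18)
  = 140.0220 / 2.0100 = 69.663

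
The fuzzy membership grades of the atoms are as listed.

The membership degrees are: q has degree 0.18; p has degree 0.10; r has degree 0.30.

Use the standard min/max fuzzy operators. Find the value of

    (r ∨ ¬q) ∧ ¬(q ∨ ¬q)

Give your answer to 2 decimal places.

0.18

¬q = 1 − 0.18 = 0.82
r ∨ ¬q = max(a, b) on (0.30, 0.82) = 0.82
¬q = 1 − 0.18 = 0.82
q ∨ ¬q = max(a, b) on (0.18, 0.82) = 0.82
¬(q ∨ ¬q) = 1 − 0.82 = 0.18
(r ∨ ¬q) ∧ ¬(q ∨ ¬q) = min(a, b) on (0.82, 0.18) = 0.18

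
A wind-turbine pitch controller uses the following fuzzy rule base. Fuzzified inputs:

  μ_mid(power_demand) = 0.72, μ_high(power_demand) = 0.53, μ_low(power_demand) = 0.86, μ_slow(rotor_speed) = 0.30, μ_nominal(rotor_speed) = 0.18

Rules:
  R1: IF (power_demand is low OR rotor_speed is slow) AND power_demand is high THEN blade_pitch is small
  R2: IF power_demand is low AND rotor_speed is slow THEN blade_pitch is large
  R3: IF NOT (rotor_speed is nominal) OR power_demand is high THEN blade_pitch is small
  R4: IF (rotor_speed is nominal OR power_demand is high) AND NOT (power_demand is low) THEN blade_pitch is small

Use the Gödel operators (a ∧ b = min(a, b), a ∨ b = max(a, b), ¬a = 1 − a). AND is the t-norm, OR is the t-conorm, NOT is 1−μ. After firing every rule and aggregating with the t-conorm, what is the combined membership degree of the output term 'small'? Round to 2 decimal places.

0.82

R1: (low=0.86 OR slow=0.30) = 0.86; AND[min(a, b)] with high=0.53 → w = 0.53
R2: low=0.86, slow=0.30; AND[min(a, b)] → w = 0.30
R3: ¬nominal=1−0.18=0.82, high=0.53; OR[max(a, b)] → w = 0.82
R4: (nominal=0.18 OR high=0.53) = 0.53; AND[min(a, b)] with ¬low=1−0.86=0.14 → w = 0.14
Rules with consequent 'small': {R1, R3, R4} → strengths 0.53, 0.82, 0.14
Aggregate via t-conorm [max(a, b)]: 0.82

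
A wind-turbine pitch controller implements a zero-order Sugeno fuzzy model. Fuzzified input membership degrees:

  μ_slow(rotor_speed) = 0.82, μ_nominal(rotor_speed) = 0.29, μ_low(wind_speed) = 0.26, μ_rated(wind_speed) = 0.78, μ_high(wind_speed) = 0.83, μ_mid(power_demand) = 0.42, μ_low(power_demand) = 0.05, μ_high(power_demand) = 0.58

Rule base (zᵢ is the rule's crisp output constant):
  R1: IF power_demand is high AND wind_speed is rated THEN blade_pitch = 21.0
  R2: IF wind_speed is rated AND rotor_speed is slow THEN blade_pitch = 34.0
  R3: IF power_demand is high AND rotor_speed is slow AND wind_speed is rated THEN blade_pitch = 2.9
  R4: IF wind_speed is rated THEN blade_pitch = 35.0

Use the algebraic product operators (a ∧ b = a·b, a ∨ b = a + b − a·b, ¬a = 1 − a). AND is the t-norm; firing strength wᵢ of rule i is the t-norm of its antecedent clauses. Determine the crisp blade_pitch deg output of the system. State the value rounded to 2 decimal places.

26.58

R1 (z=21.0): high=0.58, rated=0.78; AND[a·b] → w = 0.4524
R2 (z=34.0): rated=0.78, slow=0.82; AND[a·b] → w = 0.6396
R3 (z=2.9): high=0.58, slow=0.82, rated=0.78; AND[a·b] → w = 0.3710
R4 (z=35.0): rated=0.78 → w = 0.7800
Weighted average = (0.4524·21.0 + 0.6396·34.0 + 0.3710·2.9 + 0.7800·35.0) / (0.4524 + 0.6396 + 0.3710 + 0.7800)
  = 59.6226 / 2.2430 = 26.58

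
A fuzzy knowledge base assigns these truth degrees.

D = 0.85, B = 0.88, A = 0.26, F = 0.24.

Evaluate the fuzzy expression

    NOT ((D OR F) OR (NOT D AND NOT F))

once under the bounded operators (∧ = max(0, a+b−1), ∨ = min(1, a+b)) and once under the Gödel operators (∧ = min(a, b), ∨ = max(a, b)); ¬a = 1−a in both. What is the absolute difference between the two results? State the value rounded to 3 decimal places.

Under bounded:
  D OR F = min(1, a+b) on (0.85, 0.24) = 1.00
  NOT D = 1 − 0.85 = 0.15
  NOT F = 1 − 0.24 = 0.76
  NOT D AND NOT F = max(0, a+b−1) on (0.15, 0.76) = 0.00
  (D OR F) OR (NOT D AND NOT F) = min(1, a+b) on (1.00, 0.00) = 1.00
  NOT ((D OR F) OR (NOT D AND NOT F)) = 1 − 1.00 = 0.00
  → value = 0.0000
Under Gödel:
  D OR F = max(a, b) on (0.85, 0.24) = 0.85
  NOT D = 1 − 0.85 = 0.15
  NOT F = 1 − 0.24 = 0.76
  NOT D AND NOT F = min(a, b) on (0.15, 0.76) = 0.15
  (D OR F) OR (NOT D AND NOT F) = max(a, b) on (0.85, 0.15) = 0.85
  NOT ((D OR F) OR (NOT D AND NOT F)) = 1 − 0.85 = 0.15
  → value = 0.1500
|0.0000 − 0.1500| = 0.150

0.150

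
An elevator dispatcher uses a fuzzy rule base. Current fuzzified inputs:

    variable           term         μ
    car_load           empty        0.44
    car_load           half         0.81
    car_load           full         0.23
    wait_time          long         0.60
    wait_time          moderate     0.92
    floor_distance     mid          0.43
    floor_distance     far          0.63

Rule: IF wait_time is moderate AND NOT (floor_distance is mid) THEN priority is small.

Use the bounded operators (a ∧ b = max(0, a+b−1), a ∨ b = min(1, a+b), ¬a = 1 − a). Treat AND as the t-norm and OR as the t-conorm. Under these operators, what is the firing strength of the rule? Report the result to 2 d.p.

firing strength: moderate=0.92, ¬mid=1−0.43=0.57; AND[max(0, a+b−1)] → w = 0.49

0.49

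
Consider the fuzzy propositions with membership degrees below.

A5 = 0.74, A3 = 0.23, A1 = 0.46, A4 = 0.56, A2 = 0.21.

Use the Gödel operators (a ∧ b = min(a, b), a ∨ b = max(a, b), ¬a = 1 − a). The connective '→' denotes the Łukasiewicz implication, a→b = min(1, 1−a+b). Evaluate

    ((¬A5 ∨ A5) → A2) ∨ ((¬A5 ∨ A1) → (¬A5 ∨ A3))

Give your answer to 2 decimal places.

¬A5 = 1 − 0.74 = 0.26
¬A5 ∨ A5 = max(a, b) on (0.26, 0.74) = 0.74
(¬A5 ∨ A5) → A2  [Łukasiewicz: min(1, 1−a+b)] with a=0.74, b=0.21 → 0.47
¬A5 = 1 − 0.74 = 0.26
¬A5 ∨ A1 = max(a, b) on (0.26, 0.46) = 0.46
¬A5 = 1 − 0.74 = 0.26
¬A5 ∨ A3 = max(a, b) on (0.26, 0.23) = 0.26
(¬A5 ∨ A1) → (¬A5 ∨ A3)  [Łukasiewicz: min(1, 1−a+b)] with a=0.46, b=0.26 → 0.80
((¬A5 ∨ A5) → A2) ∨ ((¬A5 ∨ A1) → (¬A5 ∨ A3)) = max(a, b) on (0.47, 0.80) = 0.80

0.80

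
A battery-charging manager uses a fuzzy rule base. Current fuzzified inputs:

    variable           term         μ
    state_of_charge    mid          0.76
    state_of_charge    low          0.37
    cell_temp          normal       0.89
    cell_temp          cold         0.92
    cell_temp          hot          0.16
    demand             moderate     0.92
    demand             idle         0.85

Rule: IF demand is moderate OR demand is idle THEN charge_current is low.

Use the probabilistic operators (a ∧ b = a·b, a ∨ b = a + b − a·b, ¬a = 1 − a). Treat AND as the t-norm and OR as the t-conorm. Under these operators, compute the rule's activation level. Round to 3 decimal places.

0.988

firing strength: moderate=0.92, idle=0.85; OR[a + b − a·b] → w = 0.9880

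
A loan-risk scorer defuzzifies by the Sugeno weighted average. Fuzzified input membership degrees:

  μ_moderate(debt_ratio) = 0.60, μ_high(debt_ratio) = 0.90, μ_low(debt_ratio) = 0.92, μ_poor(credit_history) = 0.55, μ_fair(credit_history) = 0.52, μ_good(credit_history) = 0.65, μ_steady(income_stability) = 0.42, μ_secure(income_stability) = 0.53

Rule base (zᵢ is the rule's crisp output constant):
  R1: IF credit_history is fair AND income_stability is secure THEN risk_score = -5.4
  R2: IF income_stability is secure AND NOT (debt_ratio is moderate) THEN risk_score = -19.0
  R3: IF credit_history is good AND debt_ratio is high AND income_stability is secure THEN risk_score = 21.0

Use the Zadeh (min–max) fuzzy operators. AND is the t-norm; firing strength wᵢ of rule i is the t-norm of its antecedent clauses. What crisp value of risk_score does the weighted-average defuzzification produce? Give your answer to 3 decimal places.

0.498

R1 (z=-5.4): fair=0.52, secure=0.53; AND[min(a, b)] → w = 0.52
R2 (z=-19.0): secure=0.53, ¬moderate=1−0.60=0.40; AND[min(a, b)] → w = 0.40
R3 (z=21.0): good=0.65, high=0.90, secure=0.53; AND[min(a, b)] → w = 0.53
Weighted average = (0.52·-5.4 + 0.40·-19.0 + 0.53·21.0) / (0.52 + 0.40 + 0.53)
  = 0.7220 / 1.4500 = 0.498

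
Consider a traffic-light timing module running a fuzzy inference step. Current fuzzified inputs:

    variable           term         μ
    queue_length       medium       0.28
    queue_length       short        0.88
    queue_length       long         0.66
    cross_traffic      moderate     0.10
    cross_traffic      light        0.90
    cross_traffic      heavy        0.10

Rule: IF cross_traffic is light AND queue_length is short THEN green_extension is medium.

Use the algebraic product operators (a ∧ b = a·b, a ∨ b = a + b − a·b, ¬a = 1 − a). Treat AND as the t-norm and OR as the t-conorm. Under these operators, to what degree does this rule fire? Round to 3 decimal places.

firing strength: light=0.90, short=0.88; AND[a·b] → w = 0.7920

0.792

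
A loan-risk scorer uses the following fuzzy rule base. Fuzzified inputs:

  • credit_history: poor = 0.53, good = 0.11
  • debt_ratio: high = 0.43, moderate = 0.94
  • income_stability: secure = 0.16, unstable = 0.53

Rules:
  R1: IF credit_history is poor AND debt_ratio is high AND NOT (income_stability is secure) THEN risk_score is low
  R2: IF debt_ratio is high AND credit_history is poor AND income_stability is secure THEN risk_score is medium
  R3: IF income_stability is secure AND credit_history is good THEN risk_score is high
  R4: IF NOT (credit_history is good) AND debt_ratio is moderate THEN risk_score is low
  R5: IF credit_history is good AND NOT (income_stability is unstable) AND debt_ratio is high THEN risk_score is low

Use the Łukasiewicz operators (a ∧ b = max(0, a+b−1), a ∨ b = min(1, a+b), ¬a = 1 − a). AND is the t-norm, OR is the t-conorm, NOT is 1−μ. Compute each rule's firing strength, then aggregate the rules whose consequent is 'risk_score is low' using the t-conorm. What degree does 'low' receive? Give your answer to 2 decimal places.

0.83

R1: poor=0.53, high=0.43, ¬secure=1−0.16=0.84; AND[max(0, a+b−1)] → w = 0.00
R2: high=0.43, poor=0.53, secure=0.16; AND[max(0, a+b−1)] → w = 0.00
R3: secure=0.16, good=0.11; AND[max(0, a+b−1)] → w = 0.00
R4: ¬good=1−0.11=0.89, moderate=0.94; AND[max(0, a+b−1)] → w = 0.83
R5: good=0.11, ¬unstable=1−0.53=0.47, high=0.43; AND[max(0, a+b−1)] → w = 0.00
Rules with consequent 'low': {R1, R4, R5} → strengths 0.00, 0.83, 0.00
Aggregate via t-conorm [min(1, a+b)]: 0.83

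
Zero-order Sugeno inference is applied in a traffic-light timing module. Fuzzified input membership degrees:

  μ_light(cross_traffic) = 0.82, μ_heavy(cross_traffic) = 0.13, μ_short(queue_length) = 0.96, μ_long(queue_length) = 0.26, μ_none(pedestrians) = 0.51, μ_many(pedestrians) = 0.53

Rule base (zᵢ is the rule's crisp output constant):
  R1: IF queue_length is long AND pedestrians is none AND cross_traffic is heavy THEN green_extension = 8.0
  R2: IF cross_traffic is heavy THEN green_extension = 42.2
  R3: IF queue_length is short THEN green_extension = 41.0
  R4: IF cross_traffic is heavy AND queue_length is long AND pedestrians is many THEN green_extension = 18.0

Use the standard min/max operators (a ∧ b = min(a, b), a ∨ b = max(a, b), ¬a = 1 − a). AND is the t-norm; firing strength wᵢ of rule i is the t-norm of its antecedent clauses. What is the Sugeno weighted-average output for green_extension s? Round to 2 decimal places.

35.72

R1 (z=8.0): long=0.26, none=0.51, heavy=0.13; AND[min(a, b)] → w = 0.13
R2 (z=42.2): heavy=0.13 → w = 0.13
R3 (z=41.0): short=0.96 → w = 0.96
R4 (z=18.0): heavy=0.13, long=0.26, many=0.53; AND[min(a, b)] → w = 0.13
Weighted average = (0.13·8.0 + 0.13·42.2 + 0.96·41.0 + 0.13·18.0) / (0.13 + 0.13 + 0.96 + 0.13)
  = 48.2260 / 1.3500 = 35.72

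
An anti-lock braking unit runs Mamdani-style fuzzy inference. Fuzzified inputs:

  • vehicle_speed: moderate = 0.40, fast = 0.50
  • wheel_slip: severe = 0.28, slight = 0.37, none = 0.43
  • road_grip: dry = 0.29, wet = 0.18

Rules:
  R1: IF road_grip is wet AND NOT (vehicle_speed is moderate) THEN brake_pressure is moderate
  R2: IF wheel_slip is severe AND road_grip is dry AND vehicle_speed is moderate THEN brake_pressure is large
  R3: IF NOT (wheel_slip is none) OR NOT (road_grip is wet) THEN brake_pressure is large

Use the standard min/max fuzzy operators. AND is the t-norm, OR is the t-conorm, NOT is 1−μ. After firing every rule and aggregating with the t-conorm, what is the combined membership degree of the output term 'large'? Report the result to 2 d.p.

0.82

R1: wet=0.18, ¬moderate=1−0.40=0.60; AND[min(a, b)] → w = 0.18
R2: severe=0.28, dry=0.29, moderate=0.40; AND[min(a, b)] → w = 0.28
R3: ¬none=1−0.43=0.57, ¬wet=1−0.18=0.82; OR[max(a, b)] → w = 0.82
Rules with consequent 'large': {R2, R3} → strengths 0.28, 0.82
Aggregate via t-conorm [max(a, b)]: 0.82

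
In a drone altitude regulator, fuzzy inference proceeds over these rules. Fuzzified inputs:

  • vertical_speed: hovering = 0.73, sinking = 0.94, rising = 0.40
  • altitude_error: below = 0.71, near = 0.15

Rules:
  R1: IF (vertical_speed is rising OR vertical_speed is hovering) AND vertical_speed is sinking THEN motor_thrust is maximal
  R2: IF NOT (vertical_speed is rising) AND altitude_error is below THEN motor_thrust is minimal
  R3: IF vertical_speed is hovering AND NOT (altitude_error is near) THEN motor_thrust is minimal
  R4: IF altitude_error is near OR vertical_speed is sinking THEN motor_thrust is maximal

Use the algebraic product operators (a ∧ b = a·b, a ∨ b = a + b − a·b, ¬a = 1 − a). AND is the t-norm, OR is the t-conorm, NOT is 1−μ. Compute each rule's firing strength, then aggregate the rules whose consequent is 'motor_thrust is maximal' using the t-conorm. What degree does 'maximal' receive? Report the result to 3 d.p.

R1: (rising=0.40 OR hovering=0.73) = 0.8380; AND[a·b] with sinking=0.94 → w = 0.7877
R2: ¬rising=1−0.40=0.60, below=0.71; AND[a·b] → w = 0.4260
R3: hovering=0.73, ¬near=1−0.15=0.85; AND[a·b] → w = 0.6205
R4: near=0.15, sinking=0.94; OR[a + b − a·b] → w = 0.9490
Rules with consequent 'maximal': {R1, R4} → strengths 0.7877, 0.9490
Aggregate via t-conorm [a + b − a·b]: 0.9892

0.989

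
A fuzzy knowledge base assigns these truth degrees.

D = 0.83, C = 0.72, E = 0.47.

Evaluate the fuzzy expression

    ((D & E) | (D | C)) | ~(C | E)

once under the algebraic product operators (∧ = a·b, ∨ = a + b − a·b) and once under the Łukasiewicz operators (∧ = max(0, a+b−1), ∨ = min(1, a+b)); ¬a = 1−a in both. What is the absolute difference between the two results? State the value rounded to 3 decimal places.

0.025

Under algebraic product:
  D & E = a·b on (0.8300, 0.4700) = 0.3901
  D | C = a + b − a·b on (0.8300, 0.7200) = 0.9524
  (D & E) | (D | C) = a + b − a·b on (0.3901, 0.9524) = 0.9710
  C | E = a + b − a·b on (0.7200, 0.4700) = 0.8516
  ~(C | E) = 1 − 0.8516 = 0.1484
  ((D & E) | (D | C)) | ~(C | E) = a + b − a·b on (0.9710, 0.1484) = 0.9753
  → value = 0.9753
Under Łukasiewicz:
  D & E = max(0, a+b−1) on (0.83, 0.47) = 0.30
  D | C = min(1, a+b) on (0.83, 0.72) = 1.00
  (D & E) | (D | C) = min(1, a+b) on (0.30, 1.00) = 1.00
  C | E = min(1, a+b) on (0.72, 0.47) = 1.00
  ~(C | E) = 1 − 1.00 = 0.00
  ((D & E) | (D | C)) | ~(C | E) = min(1, a+b) on (1.00, 0.00) = 1.00
  → value = 1.0000
|0.9753 − 1.0000| = 0.025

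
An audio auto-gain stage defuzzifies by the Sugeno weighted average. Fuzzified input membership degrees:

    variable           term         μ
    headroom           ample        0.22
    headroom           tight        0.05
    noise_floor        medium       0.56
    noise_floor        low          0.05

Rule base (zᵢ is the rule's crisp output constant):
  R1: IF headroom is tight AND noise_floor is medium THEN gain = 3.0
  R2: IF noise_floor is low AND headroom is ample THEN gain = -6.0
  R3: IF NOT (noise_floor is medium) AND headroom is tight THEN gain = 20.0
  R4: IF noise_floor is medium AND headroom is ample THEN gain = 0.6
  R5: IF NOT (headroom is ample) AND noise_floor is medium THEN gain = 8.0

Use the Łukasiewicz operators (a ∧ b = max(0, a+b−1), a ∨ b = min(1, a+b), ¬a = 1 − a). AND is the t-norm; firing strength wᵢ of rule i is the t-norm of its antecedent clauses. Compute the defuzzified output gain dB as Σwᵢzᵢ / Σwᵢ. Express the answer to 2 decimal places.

8.00

R1 (z=3.0): tight=0.05, medium=0.56; AND[max(0, a+b−1)] → w = 0.00
R2 (z=-6.0): low=0.05, ample=0.22; AND[max(0, a+b−1)] → w = 0.00
R3 (z=20.0): ¬medium=1−0.56=0.44, tight=0.05; AND[max(0, a+b−1)] → w = 0.00
R4 (z=0.6): medium=0.56, ample=0.22; AND[max(0, a+b−1)] → w = 0.00
R5 (z=8.0): ¬ample=1−0.22=0.78, medium=0.56; AND[max(0, a+b−1)] → w = 0.34
Weighted average = (0.00·3.0 + 0.00·-6.0 + 0.00·20.0 + 0.00·0.6 + 0.34·8.0) / (0.00 + 0.00 + 0.00 + 0.00 + 0.34)
  = 2.7200 / 0.3400 = 8.00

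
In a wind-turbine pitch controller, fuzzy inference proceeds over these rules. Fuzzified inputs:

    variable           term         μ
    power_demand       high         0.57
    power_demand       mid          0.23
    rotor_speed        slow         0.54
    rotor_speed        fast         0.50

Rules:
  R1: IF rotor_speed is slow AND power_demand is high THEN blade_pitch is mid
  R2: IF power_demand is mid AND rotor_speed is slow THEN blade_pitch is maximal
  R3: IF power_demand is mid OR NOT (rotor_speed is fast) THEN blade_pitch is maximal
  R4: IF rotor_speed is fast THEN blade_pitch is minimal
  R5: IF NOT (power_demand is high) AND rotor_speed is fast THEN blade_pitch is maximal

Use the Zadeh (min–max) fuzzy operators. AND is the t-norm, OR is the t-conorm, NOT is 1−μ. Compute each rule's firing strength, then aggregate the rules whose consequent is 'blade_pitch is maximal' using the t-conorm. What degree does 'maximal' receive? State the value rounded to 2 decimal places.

R1: slow=0.54, high=0.57; AND[min(a, b)] → w = 0.54
R2: mid=0.23, slow=0.54; AND[min(a, b)] → w = 0.23
R3: mid=0.23, ¬fast=1−0.50=0.50; OR[max(a, b)] → w = 0.50
R4: fast=0.50 → w = 0.50
R5: ¬high=1−0.57=0.43, fast=0.50; AND[min(a, b)] → w = 0.43
Rules with consequent 'maximal': {R2, R3, R5} → strengths 0.23, 0.50, 0.43
Aggregate via t-conorm [max(a, b)]: 0.50

0.50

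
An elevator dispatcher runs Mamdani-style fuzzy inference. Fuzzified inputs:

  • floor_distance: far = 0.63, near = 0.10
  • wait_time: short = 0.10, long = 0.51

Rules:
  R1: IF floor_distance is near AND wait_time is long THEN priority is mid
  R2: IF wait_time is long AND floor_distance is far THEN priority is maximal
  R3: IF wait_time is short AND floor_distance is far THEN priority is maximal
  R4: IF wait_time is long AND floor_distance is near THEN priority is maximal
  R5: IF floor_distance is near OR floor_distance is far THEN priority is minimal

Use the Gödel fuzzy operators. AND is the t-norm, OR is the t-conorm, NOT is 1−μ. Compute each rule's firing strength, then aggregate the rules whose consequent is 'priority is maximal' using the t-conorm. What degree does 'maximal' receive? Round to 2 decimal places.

0.51

R1: near=0.10, long=0.51; AND[min(a, b)] → w = 0.10
R2: long=0.51, far=0.63; AND[min(a, b)] → w = 0.51
R3: short=0.10, far=0.63; AND[min(a, b)] → w = 0.10
R4: long=0.51, near=0.10; AND[min(a, b)] → w = 0.10
R5: near=0.10, far=0.63; OR[max(a, b)] → w = 0.63
Rules with consequent 'maximal': {R2, R3, R4} → strengths 0.51, 0.10, 0.10
Aggregate via t-conorm [max(a, b)]: 0.51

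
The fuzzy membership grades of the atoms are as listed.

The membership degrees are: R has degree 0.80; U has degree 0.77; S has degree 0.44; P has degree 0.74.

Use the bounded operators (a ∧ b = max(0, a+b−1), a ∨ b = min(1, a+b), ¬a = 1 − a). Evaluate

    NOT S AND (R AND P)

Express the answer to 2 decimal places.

0.10

NOT S = 1 − 0.44 = 0.56
R AND P = max(0, a+b−1) on (0.80, 0.74) = 0.54
NOT S AND (R AND P) = max(0, a+b−1) on (0.56, 0.54) = 0.10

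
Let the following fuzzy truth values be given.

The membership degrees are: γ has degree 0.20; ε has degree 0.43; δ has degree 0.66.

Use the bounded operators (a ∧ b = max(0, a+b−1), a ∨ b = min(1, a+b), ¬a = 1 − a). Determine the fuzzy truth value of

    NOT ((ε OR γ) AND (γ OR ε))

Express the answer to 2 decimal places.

ε OR γ = min(1, a+b) on (0.43, 0.20) = 0.63
γ OR ε = min(1, a+b) on (0.20, 0.43) = 0.63
(ε OR γ) AND (γ OR ε) = max(0, a+b−1) on (0.63, 0.63) = 0.26
NOT ((ε OR γ) AND (γ OR ε)) = 1 − 0.26 = 0.74

0.74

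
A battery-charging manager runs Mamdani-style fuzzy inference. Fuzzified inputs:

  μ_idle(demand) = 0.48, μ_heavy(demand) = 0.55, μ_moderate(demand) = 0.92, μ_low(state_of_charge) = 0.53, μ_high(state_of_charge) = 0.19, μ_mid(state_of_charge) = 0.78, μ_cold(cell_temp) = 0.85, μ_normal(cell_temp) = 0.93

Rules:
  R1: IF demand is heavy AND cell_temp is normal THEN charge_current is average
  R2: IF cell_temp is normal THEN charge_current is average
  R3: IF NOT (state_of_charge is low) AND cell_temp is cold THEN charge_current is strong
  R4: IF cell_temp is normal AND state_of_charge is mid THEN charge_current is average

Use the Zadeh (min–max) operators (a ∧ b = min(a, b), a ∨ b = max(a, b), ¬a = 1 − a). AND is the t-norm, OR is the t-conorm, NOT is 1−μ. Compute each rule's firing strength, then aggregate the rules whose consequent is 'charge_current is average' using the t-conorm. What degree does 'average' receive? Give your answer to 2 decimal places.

0.93

R1: heavy=0.55, normal=0.93; AND[min(a, b)] → w = 0.55
R2: normal=0.93 → w = 0.93
R3: ¬low=1−0.53=0.47, cold=0.85; AND[min(a, b)] → w = 0.47
R4: normal=0.93, mid=0.78; AND[min(a, b)] → w = 0.78
Rules with consequent 'average': {R1, R2, R4} → strengths 0.55, 0.93, 0.78
Aggregate via t-conorm [max(a, b)]: 0.93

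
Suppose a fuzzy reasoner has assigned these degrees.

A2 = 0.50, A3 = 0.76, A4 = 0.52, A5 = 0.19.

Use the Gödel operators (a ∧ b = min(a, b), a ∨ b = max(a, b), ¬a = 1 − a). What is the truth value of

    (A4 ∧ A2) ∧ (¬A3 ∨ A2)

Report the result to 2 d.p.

A4 ∧ A2 = min(a, b) on (0.52, 0.50) = 0.50
¬A3 = 1 − 0.76 = 0.24
¬A3 ∨ A2 = max(a, b) on (0.24, 0.50) = 0.50
(A4 ∧ A2) ∧ (¬A3 ∨ A2) = min(a, b) on (0.50, 0.50) = 0.50

0.50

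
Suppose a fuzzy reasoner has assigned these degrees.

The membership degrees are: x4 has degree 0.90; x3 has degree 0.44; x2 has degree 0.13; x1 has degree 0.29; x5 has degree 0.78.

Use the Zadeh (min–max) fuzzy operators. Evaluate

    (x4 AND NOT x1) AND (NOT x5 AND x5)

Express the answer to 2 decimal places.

0.22

NOT x1 = 1 − 0.29 = 0.71
x4 AND NOT x1 = min(a, b) on (0.90, 0.71) = 0.71
NOT x5 = 1 − 0.78 = 0.22
NOT x5 AND x5 = min(a, b) on (0.22, 0.78) = 0.22
(x4 AND NOT x1) AND (NOT x5 AND x5) = min(a, b) on (0.71, 0.22) = 0.22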